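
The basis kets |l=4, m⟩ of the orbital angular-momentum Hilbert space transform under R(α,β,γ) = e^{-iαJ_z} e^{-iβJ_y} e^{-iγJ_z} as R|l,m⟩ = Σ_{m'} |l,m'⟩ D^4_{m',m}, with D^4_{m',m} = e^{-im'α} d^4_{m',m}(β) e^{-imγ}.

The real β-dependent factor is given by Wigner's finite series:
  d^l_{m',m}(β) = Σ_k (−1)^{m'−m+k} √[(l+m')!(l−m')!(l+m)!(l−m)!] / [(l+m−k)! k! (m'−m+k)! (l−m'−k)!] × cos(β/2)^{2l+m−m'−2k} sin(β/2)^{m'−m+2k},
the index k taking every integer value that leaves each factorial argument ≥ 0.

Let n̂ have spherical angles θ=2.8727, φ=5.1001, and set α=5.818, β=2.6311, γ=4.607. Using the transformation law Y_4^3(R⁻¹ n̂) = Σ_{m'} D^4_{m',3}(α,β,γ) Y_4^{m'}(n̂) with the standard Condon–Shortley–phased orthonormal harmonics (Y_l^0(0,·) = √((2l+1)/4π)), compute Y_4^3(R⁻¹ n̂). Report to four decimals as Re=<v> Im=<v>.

Need the full column D^4_{m',3} for m'=−4..4 at α=5.818, β=2.6311, γ=4.607.
cos(β/2)=0.252484, sin(β/2)=0.967601
d^4_{-4,3}: single k=7 term ⇒ +0.567091;  D = -0.566896-0.014869i
d^4_{-3,3}: k∈[6..7] ⇒ +0.366221 -0.768371 = -0.402150;  D = +0.354563+0.189761i
d^4_{-2,3}: k∈[5..6] ⇒ +0.153238 -0.750191 = -0.596953;  D = +0.344029+0.487849i
d^4_{-1,3}: k∈[4..5] ⇒ +0.047124 -0.415255 = -0.368132;  D = +0.054656+0.364052i
d^4_{0,3}: k∈[3..4] ⇒ +0.010998 -0.161527 = -0.150529;  D = -0.046803+0.143068i
d^4_{1,3}: k∈[2..3] ⇒ +0.001925 -0.047124 = -0.045198;  D = -0.031831+0.032089i
d^4_{2,3}: k∈[1..2] ⇒ +0.000237 -0.010434 = -0.010197;  D = -0.009666+0.003249i
d^4_{3,3}: k∈[0..1] ⇒ +0.000017 -0.001698 = -0.001681;  D = -0.001665-0.000236i
d^4_{4,3}: single k=0 term ⇒ -0.000179;  D = -0.000147-0.000102i
Y_4^{m'}(θ=2.8727,φ=5.1001) and Σ D·Y over m':
  (-0.5669-0.0149i)·(+0.0000-0.0022i)  (+0.3546+0.1898i)·(+0.0208+0.0090i)  (+0.3440+0.4878i)·(-0.0928+0.0910i)  (+0.0547+0.3641i)·(-0.1606-0.3933i)  (-0.0468+0.1431i)·(+0.5661+0.0000i)  (-0.0318+0.0321i)·(+0.1606-0.3933i)  (-0.0097+0.0032i)·(-0.0928-0.0910i)  (-0.0017-0.0002i)·(-0.0208+0.0090i)  (-0.0001-0.0001i)·(+0.0000+0.0022i)
Y_4^3(R⁻¹ n̂) = +0.045911+0.013653i

Re=0.0459 Im=0.0137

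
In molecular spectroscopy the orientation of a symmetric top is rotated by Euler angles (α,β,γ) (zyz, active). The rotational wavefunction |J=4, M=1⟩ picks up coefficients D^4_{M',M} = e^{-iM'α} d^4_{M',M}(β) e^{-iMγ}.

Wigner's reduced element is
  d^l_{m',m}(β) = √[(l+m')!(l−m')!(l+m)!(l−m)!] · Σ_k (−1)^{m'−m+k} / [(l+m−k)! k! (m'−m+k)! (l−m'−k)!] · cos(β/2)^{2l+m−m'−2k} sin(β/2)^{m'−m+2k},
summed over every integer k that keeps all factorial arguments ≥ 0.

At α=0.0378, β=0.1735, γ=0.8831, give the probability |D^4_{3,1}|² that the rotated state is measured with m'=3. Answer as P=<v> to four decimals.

P=0.0033

D^4_{3,1}(0.0378,0.1735,0.8831) = e^{-i·3·0.0378}·d^4_{3,1}(0.1735)·e^{-i·1·0.8831}. Compute d first:
Half-angle: c=0.996240, s=0.086641. N=√(5040·1·120·6)=1904.940944
Admissible k: 0..1 (factorial args all ≥0)
  k=0: (−1)^2·1904.9409/(240)·0.9962^6·0.0866^2 = +0.058251
  k=1: (−1)^3·1904.9409/(144)·0.9962^4·0.0866^4 = -0.000734
d^4_{3,1}(0.1735) = +0.058251 -0.000734 = +0.057517
|D^4_{3,1}|² = |d^4_{3,1}(β)|² = (+0.057517)² = 0.003308 (the z-rotation phases have unit modulus)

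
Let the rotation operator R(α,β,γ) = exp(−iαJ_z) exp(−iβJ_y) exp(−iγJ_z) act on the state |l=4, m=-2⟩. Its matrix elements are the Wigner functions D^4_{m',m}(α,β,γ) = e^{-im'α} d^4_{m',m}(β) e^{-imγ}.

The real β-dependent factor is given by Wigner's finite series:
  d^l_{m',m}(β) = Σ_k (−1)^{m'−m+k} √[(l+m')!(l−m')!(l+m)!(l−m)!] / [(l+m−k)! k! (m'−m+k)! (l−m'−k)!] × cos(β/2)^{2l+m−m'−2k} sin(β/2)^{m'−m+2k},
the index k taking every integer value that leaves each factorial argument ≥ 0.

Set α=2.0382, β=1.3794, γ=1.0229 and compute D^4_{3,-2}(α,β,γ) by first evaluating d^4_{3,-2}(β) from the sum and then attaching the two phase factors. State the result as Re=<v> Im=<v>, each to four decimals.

Re=0.2494 Im=-0.3325

First d^4_{3,-2}(β=1.3794), then the phase factors e^{-i(3)α} and e^{-i(-2)γ}:
c=cos(1.3794/2)=0.771437, s=sin(1.3794/2)=0.636306; N=√[5040·1·2·720]=2693.993318
k: max(0,(-2)−(3))=0 … min(4+(-2),4−(3))=1
  k=0: (−1)^5·2693.9933/(240)·0.7714^3·0.6363^5 = -0.537546
  k=1: (−1)^6·2693.9933/(720)·0.7714^1·0.6363^7 = +0.121906
d^4_{3,-2}(1.3794) = -0.537546 +0.121906 = -0.415640
Phases: e^{-i·(3)·2.0382}=+0.985823+0.167788i, e^{-i·(-2)·1.0229}=-0.457342+0.889291i ⇒ D=+0.249413-0.332490i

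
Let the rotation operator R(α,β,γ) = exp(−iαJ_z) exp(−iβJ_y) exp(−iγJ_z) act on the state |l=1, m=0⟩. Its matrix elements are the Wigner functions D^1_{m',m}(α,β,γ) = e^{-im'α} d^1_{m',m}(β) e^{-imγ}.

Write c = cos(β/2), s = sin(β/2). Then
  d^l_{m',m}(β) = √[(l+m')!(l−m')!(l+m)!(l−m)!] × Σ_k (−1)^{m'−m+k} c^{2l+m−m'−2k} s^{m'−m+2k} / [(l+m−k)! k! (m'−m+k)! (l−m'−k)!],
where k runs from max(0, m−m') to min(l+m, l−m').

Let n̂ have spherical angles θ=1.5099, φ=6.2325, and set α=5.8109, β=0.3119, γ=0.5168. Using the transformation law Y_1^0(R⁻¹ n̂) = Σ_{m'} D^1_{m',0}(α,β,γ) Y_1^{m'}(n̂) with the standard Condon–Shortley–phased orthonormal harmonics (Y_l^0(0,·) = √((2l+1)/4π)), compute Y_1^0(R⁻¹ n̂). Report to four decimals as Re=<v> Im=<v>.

Re=0.1649 Im=0.0000

Need the full column D^1_{m',0} for m'=−1..1 at α=5.8109, β=0.3119, γ=0.5168.
cos(β/2)=0.987864, sin(β/2)=0.155319
d^1_{-1,0}: single k=1 term ⇒ +0.216988;  D = +0.193235-0.098713i
d^1_{0,0}: k∈[0..1] ⇒ +0.975876 -0.024124 = +0.951752;  D = +0.951752+0.000000i
d^1_{1,0}: single k=0 term ⇒ -0.216988;  D = -0.193235-0.098713i
Y_1^{m'}(θ=1.5099,φ=6.2325) and Σ D·Y over m':
  (+0.1932-0.0987i)·(+0.3444+0.0175i)  (+0.9518+0.0000i)·(+0.0297+0.0000i)  (-0.1932-0.0987i)·(-0.3444+0.0175i)
Y_1^0(R⁻¹ n̂) = +0.164855+0.000000i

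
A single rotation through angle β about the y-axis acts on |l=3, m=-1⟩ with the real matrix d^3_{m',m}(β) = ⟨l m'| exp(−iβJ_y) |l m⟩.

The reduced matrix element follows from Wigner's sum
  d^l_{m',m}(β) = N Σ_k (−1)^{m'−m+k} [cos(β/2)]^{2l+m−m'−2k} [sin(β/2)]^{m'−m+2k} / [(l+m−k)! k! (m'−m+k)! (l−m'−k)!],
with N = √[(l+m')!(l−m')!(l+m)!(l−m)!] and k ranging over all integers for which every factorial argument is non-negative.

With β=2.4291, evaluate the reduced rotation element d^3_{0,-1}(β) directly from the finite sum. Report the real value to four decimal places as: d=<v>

d^3_{0,-1}(β=2.4291) via Wigner's sum:
With c≡cos(β/2)=0.348759 and s≡sin(β/2)=0.937213, N=[6·6·2·24]^{1/2}=41.569219
k∈{0,1,2} keeps every argument non-negative
  k=0: (−1)^1·41.5692/(12)·0.3488^5·0.9372^1 = -0.016752
  k=1: (−1)^2·41.5692/(4)·0.3488^3·0.9372^3 = +0.362912
  k=2: (−1)^3·41.5692/(12)·0.3488^1·0.9372^5 = -0.873587
d^3_{0,-1}(2.4291) = -0.016752 +0.362912 -0.873587 = -0.527426

d=-0.5274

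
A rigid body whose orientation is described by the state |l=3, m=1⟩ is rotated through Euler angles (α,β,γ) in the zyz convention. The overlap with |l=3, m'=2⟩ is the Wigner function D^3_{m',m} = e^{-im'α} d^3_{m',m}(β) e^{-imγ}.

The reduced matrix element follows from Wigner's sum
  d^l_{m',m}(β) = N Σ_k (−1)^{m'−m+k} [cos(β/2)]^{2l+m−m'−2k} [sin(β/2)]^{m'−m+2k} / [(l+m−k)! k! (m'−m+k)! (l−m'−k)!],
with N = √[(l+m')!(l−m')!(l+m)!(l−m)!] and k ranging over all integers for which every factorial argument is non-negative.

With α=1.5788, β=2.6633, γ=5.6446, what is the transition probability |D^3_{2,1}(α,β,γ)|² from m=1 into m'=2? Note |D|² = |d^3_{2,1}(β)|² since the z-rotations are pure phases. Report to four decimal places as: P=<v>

D^3_{2,1}(1.5788,2.6633,5.6446) = e^{-i·2·1.5788}·d^3_{2,1}(2.6633)·e^{-i·1·5.6446}. Compute d first:
Half-angle: c=0.236873, s=0.971541. N=√(120·1·24·2)=75.894664
k∈{0,1} keeps every argument non-negative
  k=0: (−1)^1·75.8947/(24)·0.2369^5·0.9715^1 = -0.002291
  k=1: (−1)^2·75.8947/(12)·0.2369^3·0.9715^3 = +0.077083
d^3_{2,1}(2.6633) = -0.002291 +0.077083 = +0.074792
|D^3_{2,1}|² = |d^3_{2,1}(β)|² = (+0.074792)² = 0.005594 (the z-rotation phases have unit modulus)

P=0.0056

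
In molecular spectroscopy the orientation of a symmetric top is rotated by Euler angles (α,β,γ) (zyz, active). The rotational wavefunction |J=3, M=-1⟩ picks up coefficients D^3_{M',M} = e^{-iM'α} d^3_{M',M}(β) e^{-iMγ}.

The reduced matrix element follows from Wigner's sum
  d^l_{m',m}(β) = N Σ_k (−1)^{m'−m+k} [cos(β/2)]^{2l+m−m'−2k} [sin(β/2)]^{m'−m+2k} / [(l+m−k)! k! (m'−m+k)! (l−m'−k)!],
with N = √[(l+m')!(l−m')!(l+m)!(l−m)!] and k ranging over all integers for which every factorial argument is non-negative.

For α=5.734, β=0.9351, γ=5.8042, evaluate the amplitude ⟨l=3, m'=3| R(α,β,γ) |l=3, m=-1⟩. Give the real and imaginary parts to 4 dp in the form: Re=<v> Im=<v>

Re=0.0499 Im=0.1172

D^3_{3,-1}(5.734,0.9351,5.8042) = e^{-i·3·5.734}·d^3_{3,-1}(0.9351)·e^{-i·-1·5.8042}. Compute d first:
With c≡cos(β/2)=0.892675 and s≡sin(β/2)=0.450701, N=[720·1·2·24]^{1/2}=185.903201
k∈{0} keeps every argument non-negative
  k=0: (−1)^4·185.9032/(48)·0.8927^2·0.4507^4 = +0.127346
d^3_{3,-1}(0.9351) = +0.127346
Phases: e^{-i·(3)·5.734}=-0.076684+0.997055i, e^{-i·(-1)·5.8042}=+0.887463-0.460879i ⇒ D=+0.049852+0.117183i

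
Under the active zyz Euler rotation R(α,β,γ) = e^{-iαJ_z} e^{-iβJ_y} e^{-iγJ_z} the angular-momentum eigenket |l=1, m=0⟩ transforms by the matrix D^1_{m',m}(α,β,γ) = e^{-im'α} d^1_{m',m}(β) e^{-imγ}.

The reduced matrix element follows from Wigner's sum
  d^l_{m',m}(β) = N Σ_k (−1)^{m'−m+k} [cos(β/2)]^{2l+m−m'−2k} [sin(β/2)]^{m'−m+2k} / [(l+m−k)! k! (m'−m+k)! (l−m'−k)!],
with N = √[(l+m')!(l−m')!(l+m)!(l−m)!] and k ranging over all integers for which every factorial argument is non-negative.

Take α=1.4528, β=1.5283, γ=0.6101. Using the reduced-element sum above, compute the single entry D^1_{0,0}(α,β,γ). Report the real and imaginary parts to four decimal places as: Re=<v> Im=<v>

D^1_{0,0}(1.4528,1.5283,0.6101) = e^{-i·0·1.4528}·d^1_{0,0}(1.5283)·e^{-i·0·0.6101}. Compute d first:
c=cos(1.5283/2)=0.721971, s=sin(1.5283/2)=0.691924; N=√[1·1·1·1]=1.000000
Admissible k: 0..1 (factorial args all ≥0)
  k=0: (−1)^0·1.0000/(1)·0.7220^2·0.6919^0 = +0.521242
  k=1: (−1)^1·1.0000/(1)·0.7220^0·0.6919^2 = -0.478758
d^1_{0,0}(1.5283) = +0.521242 -0.478758 = +0.042484
D = (+1.000000+0.000000i)·(+0.042484)·(+1.000000+0.000000i) = +0.042484+0.000000i

Re=0.0425 Im=0.0000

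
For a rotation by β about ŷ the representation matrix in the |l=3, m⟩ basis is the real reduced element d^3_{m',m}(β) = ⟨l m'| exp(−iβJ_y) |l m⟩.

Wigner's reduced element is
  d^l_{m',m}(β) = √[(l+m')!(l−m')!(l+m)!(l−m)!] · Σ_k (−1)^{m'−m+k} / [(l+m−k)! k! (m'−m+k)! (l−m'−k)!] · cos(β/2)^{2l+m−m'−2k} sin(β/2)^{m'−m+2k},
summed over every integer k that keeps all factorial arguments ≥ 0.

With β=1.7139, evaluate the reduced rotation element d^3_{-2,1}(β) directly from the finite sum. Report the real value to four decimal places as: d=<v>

d^3_{-2,1}(β=1.7139) via Wigner's sum:
c=cos(1.7139/2)=0.654746, s=sin(1.7139/2)=0.755849; N=√[1·120·24·2]=75.894664
k: max(0,(1)−(-2))=3 … min(3+(1),3−(-2))=4
  k=3: (−1)^0·75.8947/(12)·0.6547^3·0.7558^3 = +0.766573
  k=4: (−1)^1·75.8947/(24)·0.6547^1·0.7558^5 = -0.510797
d^3_{-2,1}(1.7139) = +0.766573 -0.510797 = +0.255776

d=0.2558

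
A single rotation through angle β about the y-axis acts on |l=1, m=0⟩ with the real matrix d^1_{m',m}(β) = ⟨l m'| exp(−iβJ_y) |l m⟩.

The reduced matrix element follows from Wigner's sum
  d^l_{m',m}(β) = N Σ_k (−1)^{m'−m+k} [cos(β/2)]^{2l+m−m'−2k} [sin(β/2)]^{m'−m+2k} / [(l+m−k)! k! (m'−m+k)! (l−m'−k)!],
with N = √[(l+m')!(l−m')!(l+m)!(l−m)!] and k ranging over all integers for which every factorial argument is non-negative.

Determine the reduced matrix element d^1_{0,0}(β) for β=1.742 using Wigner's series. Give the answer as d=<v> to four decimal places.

d^1_{0,0}(β=1.742) via Wigner's sum:
With c≡cos(β/2)=0.644062 and s≡sin(β/2)=0.764973, N=[1·1·1·1]^{1/2}=1.000000
The bounds max(0,m−m')=0 and min(l+m,l−m')=1 give 2 terms
  k=0: (−1)^0·1.0000/(1)·0.6441^2·0.7650^0 = +0.414816
  k=1: (−1)^1·1.0000/(1)·0.6441^0·0.7650^2 = -0.585184
d^1_{0,0}(1.742) = +0.414816 -0.585184 = -0.170369

d=-0.1704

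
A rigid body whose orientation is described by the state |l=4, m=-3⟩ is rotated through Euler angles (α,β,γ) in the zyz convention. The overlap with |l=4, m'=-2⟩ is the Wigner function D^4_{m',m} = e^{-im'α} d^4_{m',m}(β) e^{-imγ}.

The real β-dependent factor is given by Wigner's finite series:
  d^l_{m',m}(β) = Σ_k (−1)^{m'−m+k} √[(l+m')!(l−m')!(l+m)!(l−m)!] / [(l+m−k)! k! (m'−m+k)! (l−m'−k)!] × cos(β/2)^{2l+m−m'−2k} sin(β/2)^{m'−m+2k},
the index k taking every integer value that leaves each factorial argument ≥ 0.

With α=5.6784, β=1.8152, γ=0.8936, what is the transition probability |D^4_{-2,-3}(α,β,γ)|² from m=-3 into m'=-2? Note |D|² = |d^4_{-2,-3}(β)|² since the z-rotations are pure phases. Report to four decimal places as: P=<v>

First d^4_{-2,-3}(β=1.8152), then the phase factors e^{-i(-2)α} and e^{-i(-3)γ}:
Half-angle: c=0.615639, s=0.788028. N=√(2·720·1·5040)=2693.993318
The bounds max(0,m−m')=0 and min(l+m,l−m')=1 give 2 terms
  k=0: (−1)^1·2693.9933/(720)·0.6156^7·0.7880^1 = -0.098830
  k=1: (−1)^2·2693.9933/(240)·0.6156^5·0.7880^3 = +0.485781
d^4_{-2,-3}(1.8152) = -0.098830 +0.485781 = +0.386952
|D^4_{-2,-3}|² = |d^4_{-2,-3}(β)|² = (+0.386952)² = 0.149732 (the z-rotation phases have unit modulus)

P=0.1497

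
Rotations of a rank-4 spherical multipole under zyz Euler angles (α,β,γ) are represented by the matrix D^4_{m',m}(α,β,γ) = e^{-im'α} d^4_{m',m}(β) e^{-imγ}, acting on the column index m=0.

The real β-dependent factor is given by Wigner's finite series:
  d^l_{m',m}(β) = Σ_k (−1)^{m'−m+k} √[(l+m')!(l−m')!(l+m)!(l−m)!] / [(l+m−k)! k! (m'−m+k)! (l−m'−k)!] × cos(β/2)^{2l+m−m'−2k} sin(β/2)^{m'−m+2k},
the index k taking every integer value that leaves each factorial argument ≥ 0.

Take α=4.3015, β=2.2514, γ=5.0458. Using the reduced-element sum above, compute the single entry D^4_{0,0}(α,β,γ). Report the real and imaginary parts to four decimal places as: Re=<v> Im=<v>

Re=-0.4239 Im=0.0000

First d^4_{0,0}(β=2.2514), then the phase factors e^{-i(0)α} and e^{-i(0)γ}:
Half-angle: c=0.430545, s=0.902569. N=√(24·24·24·24)=576.000000
k∈{0,1,2,3,4} keeps every argument non-negative
  k=0: (−1)^0·576.0000/(576)·0.4305^8·0.9026^0 = +0.001181
  k=1: (−1)^1·576.0000/(36)·0.4305^6·0.9026^2 = -0.083022
  k=2: (−1)^2·576.0000/(16)·0.4305^4·0.9026^4 = +0.820915
  k=3: (−1)^3·576.0000/(36)·0.4305^2·0.9026^6 = -1.603392
  k=4: (−1)^4·576.0000/(576)·0.4305^0·0.9026^8 = +0.440397
d^4_{0,0}(2.2514) = +0.001181 -0.083022 +0.820915 -1.603392 +0.440397 = -0.423922
Phases: e^{-i·(0)·4.3015}=+1.000000+0.000000i, e^{-i·(0)·5.0458}=+1.000000+0.000000i ⇒ D=-0.423922+0.000000i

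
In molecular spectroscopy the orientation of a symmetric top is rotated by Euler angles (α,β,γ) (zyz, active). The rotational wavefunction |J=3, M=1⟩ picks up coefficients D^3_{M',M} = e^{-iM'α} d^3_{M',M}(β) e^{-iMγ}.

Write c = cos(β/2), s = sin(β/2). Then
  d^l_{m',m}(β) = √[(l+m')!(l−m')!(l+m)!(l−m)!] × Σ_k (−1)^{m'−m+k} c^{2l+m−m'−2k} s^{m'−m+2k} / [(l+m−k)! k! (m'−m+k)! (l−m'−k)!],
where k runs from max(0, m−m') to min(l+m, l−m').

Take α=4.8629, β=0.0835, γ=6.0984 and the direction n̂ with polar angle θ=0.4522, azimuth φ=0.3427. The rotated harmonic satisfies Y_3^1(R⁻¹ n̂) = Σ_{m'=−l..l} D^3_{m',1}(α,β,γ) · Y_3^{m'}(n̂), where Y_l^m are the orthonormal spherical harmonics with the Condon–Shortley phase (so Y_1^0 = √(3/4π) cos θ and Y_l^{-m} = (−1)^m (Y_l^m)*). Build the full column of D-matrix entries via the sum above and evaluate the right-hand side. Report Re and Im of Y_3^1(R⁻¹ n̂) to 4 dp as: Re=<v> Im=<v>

Need the full column D^3_{m',1} for m'=−3..3 at α=4.8629, β=0.0835, γ=6.0984.
cos(β/2)=0.999129, sin(β/2)=0.041738
d^3_{-3,1}: single k=4 term ⇒ +0.000012;  D = -0.000007+0.000009i
d^3_{-2,1}: k∈[3..4] ⇒ +0.000459 -0.000000 = +0.000458;  D = -0.000405-0.000214i
d^3_{-1,1}: k∈[2..4] ⇒ +0.010416 -0.000024 +0.000000 = +0.010392;  D = +0.003419-0.009813i
d^3_{0,1}: k∈[1..3] ⇒ +0.143955 -0.000754 +0.000000 = +0.143202;  D = +0.140764+0.026311i
d^3_{1,1}: k∈[0..2] ⇒ +0.994783 -0.013888 +0.000018 = +0.980913;  D = -0.033614+0.980337i
d^3_{2,1}: k∈[0..1] ⇒ -0.131413 +0.000459 = -0.130954;  D = +0.130070-0.015187i
d^3_{3,1}: single k=0 term ⇒ +0.006723;  D = -0.001772-0.006486i
Y_3^{m'}(θ=0.4522,φ=0.3427) and Σ D·Y over m':
  (-0.0000+0.0000i)·(+0.0180-0.0298i)  (-0.0004-0.0002i)·(+0.1359-0.1111i)  (+0.0034-0.0098i)·(+0.4050-0.1445i)  (+0.1408+0.0263i)·(+0.3509+0.0000i)  (-0.0336+0.9803i)·(-0.4050-0.1445i)  (+0.1301-0.0152i)·(+0.1359+0.1111i)  (-0.0018-0.0065i)·(-0.0180-0.0298i)
Y_3^1(R⁻¹ n̂) = +0.223764-0.374882i

Re=0.2238 Im=-0.3749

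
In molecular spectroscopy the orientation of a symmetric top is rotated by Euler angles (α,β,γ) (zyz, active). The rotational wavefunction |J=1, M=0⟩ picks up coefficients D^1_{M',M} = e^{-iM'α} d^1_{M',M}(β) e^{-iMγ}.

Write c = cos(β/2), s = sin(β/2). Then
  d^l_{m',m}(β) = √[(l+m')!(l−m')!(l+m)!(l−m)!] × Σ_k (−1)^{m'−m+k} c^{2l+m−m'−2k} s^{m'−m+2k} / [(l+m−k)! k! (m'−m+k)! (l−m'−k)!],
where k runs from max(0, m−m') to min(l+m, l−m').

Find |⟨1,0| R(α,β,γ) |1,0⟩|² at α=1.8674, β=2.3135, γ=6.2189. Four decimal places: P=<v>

P=0.4574

Split into d^1_{0,0}(β=2.3135) × two z-phases.
c=cos(2.3135/2)=0.402317, s=sin(2.3135/2)=0.915500; N=√[1·1·1·1]=1.000000
Admissible k: 0..1 (factorial args all ≥0)
  k=0: (−1)^0·1.0000/(1)·0.4023^2·0.9155^0 = +0.161859
  k=1: (−1)^1·1.0000/(1)·0.4023^0·0.9155^2 = -0.838141
d^1_{0,0}(2.3135) = +0.161859 -0.838141 = -0.676282
|D^1_{0,0}|² = |d^1_{0,0}(β)|² = (-0.676282)² = 0.457357 (the z-rotation phases have unit modulus)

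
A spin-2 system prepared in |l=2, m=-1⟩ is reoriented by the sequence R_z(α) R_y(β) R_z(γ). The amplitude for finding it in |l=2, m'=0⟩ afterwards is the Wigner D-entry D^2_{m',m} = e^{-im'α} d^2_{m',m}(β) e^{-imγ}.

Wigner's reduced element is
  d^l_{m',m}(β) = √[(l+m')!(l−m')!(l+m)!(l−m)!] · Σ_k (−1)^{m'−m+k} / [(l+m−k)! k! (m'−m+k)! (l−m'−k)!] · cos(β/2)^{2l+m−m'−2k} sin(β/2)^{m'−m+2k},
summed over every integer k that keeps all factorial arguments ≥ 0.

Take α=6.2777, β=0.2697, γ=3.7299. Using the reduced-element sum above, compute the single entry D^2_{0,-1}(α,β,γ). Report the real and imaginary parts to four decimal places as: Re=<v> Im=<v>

Split into d^2_{0,-1}(β=0.2697) × two z-phases.
c=cos(0.2697/2)=0.990922, s=sin(0.2697/2)=0.134442; N=√[2·2·1·6]=4.898979
Admissible k: 0..1 (factorial args all ≥0)
  k=0: (−1)^1·4.8990/(2)·0.9909^3·0.1344^1 = -0.320426
  k=1: (−1)^2·4.8990/(2)·0.9909^1·0.1344^3 = +0.005898
d^2_{0,-1}(0.2697) = -0.320426 +0.005898 = -0.314528
Phases: e^{-i·(0)·6.2777}=+1.000000+0.000000i, e^{-i·(-1)·3.7299}=-0.831881-0.554954i ⇒ D=+0.261650+0.174548i

Re=0.2616 Im=0.1745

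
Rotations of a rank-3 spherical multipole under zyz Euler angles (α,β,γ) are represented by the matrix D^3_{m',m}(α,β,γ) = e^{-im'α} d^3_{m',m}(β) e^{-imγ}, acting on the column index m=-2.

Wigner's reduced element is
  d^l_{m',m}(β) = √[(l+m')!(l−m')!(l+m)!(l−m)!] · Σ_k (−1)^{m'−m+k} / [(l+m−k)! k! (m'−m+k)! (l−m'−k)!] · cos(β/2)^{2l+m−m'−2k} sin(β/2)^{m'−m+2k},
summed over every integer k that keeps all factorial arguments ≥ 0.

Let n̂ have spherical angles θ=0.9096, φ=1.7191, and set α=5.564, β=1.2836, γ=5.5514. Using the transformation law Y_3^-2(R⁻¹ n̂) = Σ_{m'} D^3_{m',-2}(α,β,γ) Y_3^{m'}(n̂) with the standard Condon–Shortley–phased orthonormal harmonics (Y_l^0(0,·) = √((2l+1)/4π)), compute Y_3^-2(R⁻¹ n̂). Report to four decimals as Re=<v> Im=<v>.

Re=-0.3317 Im=0.0954

Need the full column D^3_{m',-2} for m'=−3..3 at α=5.564, β=1.2836, γ=5.5514.
cos(β/2)=0.801020, sin(β/2)=0.598638
d^3_{-3,-2}: single k=1 term ⇒ +0.483566;  D = -0.429024+0.223101i
d^3_{-2,-2}: k∈[0..1] ⇒ +0.264155 -0.737686 = -0.473531;  D = +0.459998+0.112399i
d^3_{-1,-2}: k∈[0..1] ⇒ -0.624281 +0.697353 = +0.073072;  D = -0.041978-0.059811i
d^3_{0,-2}: k∈[0..1] ⇒ +0.808094 -0.451341 = +0.356753;  D = +0.038180-0.354704i
d^3_{1,-2}: k∈[0..1] ⇒ -0.697353 +0.194745 = -0.502608;  D = -0.369671+0.340527i
d^3_{2,-2}: k∈[0..1] ⇒ +0.412016 -0.046024 = +0.365992;  D = +0.365875-0.009222i
d^3_{3,-2}: single k=0 term ⇒ -0.150849;  D = -0.115958-0.096484i
Y_3^{m'}(θ=0.9096,φ=1.7191) and Σ D·Y over m':
  (-0.4290+0.2231i)·(+0.0883+0.1852i)  (+0.4600+0.1124i)·(-0.3739+0.1143i)  (-0.0420-0.0598i)·(-0.0334-0.2234i)  (+0.0382-0.3547i)·(-0.2554+0.0000i)  (-0.3697+0.3405i)·(+0.0334-0.2234i)  (+0.3659-0.0092i)·(-0.3739-0.1143i)  (-0.1160-0.0965i)·(-0.0883+0.1852i)
Y_3^-2(R⁻¹ n̂) = -0.331725+0.095387i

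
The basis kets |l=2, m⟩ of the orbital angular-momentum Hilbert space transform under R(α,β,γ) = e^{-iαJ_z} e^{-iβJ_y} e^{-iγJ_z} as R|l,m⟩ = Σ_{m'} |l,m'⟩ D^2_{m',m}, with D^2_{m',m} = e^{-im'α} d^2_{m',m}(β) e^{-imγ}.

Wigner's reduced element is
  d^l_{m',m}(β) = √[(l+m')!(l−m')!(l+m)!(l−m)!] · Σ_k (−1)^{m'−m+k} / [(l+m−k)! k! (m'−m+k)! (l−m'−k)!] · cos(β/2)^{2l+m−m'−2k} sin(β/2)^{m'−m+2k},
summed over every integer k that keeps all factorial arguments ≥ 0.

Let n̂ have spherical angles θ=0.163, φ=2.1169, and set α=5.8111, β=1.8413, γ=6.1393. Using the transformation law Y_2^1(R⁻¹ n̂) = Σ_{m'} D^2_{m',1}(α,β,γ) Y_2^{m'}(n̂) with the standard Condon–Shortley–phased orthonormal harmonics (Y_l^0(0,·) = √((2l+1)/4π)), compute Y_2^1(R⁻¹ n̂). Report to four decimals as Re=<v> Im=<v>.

Need the full column D^2_{m',1} for m'=−2..2 at α=5.8111, β=1.8413, γ=6.1393.
cos(β/2)=0.605303, sin(β/2)=0.795995
d^2_{-2,1}: single k=3 term ⇒ +0.610568;  D = +0.425262-0.438116i
d^2_{-1,1}: k∈[2..3] ⇒ +0.696446 -0.401460 = +0.294987;  D = +0.279242-0.095086i
d^2_{0,1}: k∈[1..2] ⇒ +0.432419 -0.747790 = -0.315372;  D = -0.312113-0.045221i
d^2_{1,1}: k∈[0..1] ⇒ +0.134243 -0.696446 = -0.562204;  D = -0.458878-0.324814i
d^2_{2,1}: single k=0 term ⇒ -0.353068;  D = -0.163897-0.312722i
Y_2^{m'}(θ=0.163,φ=2.1169) and Σ D·Y over m':
  (+0.4253-0.4381i)·(-0.0047+0.0090i)  (+0.2792-0.0951i)·(-0.0642-0.1057i)  (-0.3121-0.0452i)·(+0.6059+0.0000i)  (-0.4589-0.3248i)·(+0.0642-0.1057i)  (-0.1639-0.3127i)·(-0.0047-0.0090i)
Y_2^1(R⁻¹ n̂) = -0.281003-0.014330i

Re=-0.2810 Im=-0.0143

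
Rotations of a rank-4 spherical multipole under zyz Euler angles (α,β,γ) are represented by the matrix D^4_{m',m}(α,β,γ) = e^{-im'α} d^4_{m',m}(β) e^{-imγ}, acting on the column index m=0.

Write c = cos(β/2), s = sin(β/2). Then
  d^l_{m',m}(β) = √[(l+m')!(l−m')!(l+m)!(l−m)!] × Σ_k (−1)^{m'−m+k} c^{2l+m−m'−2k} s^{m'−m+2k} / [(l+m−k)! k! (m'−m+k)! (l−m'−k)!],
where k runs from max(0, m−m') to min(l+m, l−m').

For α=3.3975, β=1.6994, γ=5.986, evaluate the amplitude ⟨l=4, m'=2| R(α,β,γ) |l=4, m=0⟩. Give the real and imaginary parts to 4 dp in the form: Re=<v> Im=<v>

Split into d^4_{2,0}(β=1.6994) × two z-phases.
Half-angle: c=0.660209, s=0.751082. N=√(720·2·24·24)=910.735966
k∈{0,1,2} keeps every argument non-negative
  k=0: (−1)^2·910.7360/(96)·0.6602^6·0.7511^2 = +0.443183
  k=1: (−1)^3·910.7360/(36)·0.6602^4·0.7511^4 = -1.529554
  k=2: (−1)^4·910.7360/(96)·0.6602^2·0.7511^6 = +0.742350
d^4_{2,0}(1.6994) = +0.443183 -1.529554 +0.742350 = -0.344020
Phases: e^{-i·(2)·3.3975}=+0.871857-0.489760i, e^{-i·(0)·5.986}=+1.000000+0.000000i ⇒ D=-0.299937+0.168487i

Re=-0.2999 Im=0.1685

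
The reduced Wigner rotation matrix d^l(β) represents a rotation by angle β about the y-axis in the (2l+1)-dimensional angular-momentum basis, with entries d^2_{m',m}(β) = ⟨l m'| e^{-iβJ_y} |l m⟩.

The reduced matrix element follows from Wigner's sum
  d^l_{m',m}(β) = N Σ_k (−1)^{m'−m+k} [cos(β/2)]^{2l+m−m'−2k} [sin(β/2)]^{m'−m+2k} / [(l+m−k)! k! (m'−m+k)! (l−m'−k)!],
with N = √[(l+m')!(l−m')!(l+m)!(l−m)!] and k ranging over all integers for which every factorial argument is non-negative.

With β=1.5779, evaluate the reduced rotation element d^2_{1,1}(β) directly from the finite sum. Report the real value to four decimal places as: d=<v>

d^2_{1,1}(β=1.5779) via Wigner's sum:
With c≡cos(β/2)=0.704591 and s≡sin(β/2)=0.709614, N=[6·1·6·1]^{1/2}=6.000000
Admissible k: 0..1 (factorial args all ≥0)
  k=0: (−1)^0·6.0000/(6)·0.7046^4·0.7096^0 = +0.246461
  k=1: (−1)^1·6.0000/(2)·0.7046^2·0.7096^2 = -0.749962
d^2_{1,1}(1.5779) = +0.246461 -0.749962 = -0.503501

d=-0.5035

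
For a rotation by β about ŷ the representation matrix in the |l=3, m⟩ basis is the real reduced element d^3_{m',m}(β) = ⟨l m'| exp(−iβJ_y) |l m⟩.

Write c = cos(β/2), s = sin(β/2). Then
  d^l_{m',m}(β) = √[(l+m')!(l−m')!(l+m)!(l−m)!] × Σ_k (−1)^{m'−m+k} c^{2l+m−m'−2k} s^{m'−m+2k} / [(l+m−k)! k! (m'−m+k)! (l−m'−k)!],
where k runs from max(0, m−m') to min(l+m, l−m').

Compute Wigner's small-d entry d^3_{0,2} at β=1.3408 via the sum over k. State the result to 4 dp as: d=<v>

d^3_{0,2}(β=1.3408) via Wigner's sum:
c=cos(1.3408/2)=0.783573, s=sin(1.3408/2)=0.621299; N=√[6·6·120·1]=65.726707
k∈{2,3} keeps every argument non-negative
  k=2: (−1)^0·65.7267/(12)·0.7836^4·0.6213^2 = +0.797041
  k=3: (−1)^1·65.7267/(12)·0.7836^2·0.6213^4 = -0.501099
d^3_{0,2}(1.3408) = +0.797041 -0.501099 = +0.295942

d=0.2959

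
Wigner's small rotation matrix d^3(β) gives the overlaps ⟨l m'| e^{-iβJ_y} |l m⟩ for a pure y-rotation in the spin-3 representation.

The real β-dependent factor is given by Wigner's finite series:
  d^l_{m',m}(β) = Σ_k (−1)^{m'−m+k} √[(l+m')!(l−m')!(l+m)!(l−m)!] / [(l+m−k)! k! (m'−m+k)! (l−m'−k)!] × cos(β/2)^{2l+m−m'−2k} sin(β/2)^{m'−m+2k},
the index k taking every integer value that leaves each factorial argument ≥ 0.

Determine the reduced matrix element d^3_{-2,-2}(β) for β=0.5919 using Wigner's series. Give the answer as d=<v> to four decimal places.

d^3_{-2,-2}(β=0.5919) via Wigner's sum:
c=cos(0.5919/2)=0.956526, s=sin(0.5919/2)=0.291649; N=√[1·120·1·120]=120.000000
The bounds max(0,m−m')=0 and min(l+m,l−m')=1 give 2 terms
  k=0: (−1)^0·120.0000/(120)·0.9565^6·0.2916^0 = +0.765913
  k=1: (−1)^1·120.0000/(24)·0.9565^4·0.2916^2 = -0.356022
d^3_{-2,-2}(0.5919) = +0.765913 -0.356022 = +0.409891

d=0.4099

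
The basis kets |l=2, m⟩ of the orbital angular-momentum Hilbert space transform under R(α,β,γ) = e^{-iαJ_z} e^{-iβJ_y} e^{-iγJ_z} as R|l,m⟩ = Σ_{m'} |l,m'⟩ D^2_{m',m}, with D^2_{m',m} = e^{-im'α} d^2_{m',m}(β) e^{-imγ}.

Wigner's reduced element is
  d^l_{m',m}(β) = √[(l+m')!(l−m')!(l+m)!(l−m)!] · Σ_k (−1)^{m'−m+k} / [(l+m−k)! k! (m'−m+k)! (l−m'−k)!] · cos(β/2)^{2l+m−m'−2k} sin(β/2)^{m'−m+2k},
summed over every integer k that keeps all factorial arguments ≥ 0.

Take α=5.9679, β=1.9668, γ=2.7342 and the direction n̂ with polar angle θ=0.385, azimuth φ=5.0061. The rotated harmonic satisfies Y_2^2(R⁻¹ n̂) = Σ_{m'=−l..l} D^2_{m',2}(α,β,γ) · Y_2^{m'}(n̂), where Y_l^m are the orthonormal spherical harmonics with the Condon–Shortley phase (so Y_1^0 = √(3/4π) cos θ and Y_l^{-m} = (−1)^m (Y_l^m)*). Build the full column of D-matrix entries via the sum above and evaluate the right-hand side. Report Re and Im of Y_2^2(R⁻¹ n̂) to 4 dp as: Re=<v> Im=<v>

Need the full column D^2_{m',2} for m'=−2..2 at α=5.9679, β=1.9668, γ=2.7342.
cos(β/2)=0.554196, sin(β/2)=0.832386
d^2_{-2,2}: single k=4 term ⇒ +0.480065;  D = +0.471942+0.087936i
d^2_{-1,2}: single k=3 term ⇒ +0.639246;  D = +0.561144+0.306190i
d^2_{0,2}: single k=2 term ⇒ +0.521257;  D = +0.357595+0.379255i
d^2_{1,2}: single k=1 term ⇒ +0.283364;  D = +0.120882+0.256286i
d^2_{2,2}: single k=0 term ⇒ +0.094331;  D = +0.011802+0.093589i
Y_2^{m'}(θ=0.385,φ=5.0061) and Σ D·Y over m':
  (+0.4719+0.0879i)·(-0.0453+0.0302i)  (+0.5611+0.3062i)·(+0.0778+0.2574i)  (+0.3576+0.3793i)·(+0.4973+0.0000i)  (+0.1209+0.2563i)·(-0.0778+0.2574i)  (+0.0118+0.0936i)·(-0.0453-0.0302i)
Y_2^2(R⁻¹ n̂) = +0.045577+0.373704i

Re=0.0456 Im=0.3737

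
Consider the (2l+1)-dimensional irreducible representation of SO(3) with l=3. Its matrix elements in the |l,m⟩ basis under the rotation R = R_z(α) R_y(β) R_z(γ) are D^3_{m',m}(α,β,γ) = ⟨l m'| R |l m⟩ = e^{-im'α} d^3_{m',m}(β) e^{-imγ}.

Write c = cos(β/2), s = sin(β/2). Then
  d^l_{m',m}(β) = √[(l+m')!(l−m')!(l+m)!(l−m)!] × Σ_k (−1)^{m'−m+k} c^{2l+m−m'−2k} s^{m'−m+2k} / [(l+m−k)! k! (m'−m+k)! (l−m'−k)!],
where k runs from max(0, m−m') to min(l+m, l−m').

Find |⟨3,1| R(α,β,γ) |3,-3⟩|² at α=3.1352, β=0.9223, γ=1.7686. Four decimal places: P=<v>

P=0.0148

D^3_{1,-3}(3.1352,0.9223,1.7686) = e^{-i·1·3.1352}·d^3_{1,-3}(0.9223)·e^{-i·-3·1.7686}. Compute d first:
c=cos(0.9223/2)=0.895541, s=sin(0.9223/2)=0.444978; N=√[24·2·1·720]=185.903201
The bounds max(0,m−m')=0 and min(l+m,l−m')=0 give 1 term
  k=0: (−1)^4·185.9032/(48)·0.8955^2·0.4450^4 = +0.121779
d^3_{1,-3}(0.9223) = +0.121779
|D^3_{1,-3}|² = |d^3_{1,-3}(β)|² = (+0.121779)² = 0.014830 (the z-rotation phases have unit modulus)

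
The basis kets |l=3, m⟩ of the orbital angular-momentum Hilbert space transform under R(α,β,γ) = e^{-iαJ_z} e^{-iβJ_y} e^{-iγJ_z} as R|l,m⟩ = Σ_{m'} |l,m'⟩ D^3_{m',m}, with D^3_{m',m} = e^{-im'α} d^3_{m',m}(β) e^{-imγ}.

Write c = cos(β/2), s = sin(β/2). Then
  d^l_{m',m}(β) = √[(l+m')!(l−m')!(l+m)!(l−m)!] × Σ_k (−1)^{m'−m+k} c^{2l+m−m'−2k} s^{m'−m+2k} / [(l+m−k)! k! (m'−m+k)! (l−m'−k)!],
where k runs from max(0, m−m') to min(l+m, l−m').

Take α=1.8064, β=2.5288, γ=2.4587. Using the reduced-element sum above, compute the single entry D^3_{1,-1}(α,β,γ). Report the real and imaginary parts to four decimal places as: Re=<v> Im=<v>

Re=0.1549 Im=0.1183

D^3_{1,-1}(1.8064,2.5288,2.4587) = e^{-i·1·1.8064}·d^3_{1,-1}(2.5288)·e^{-i·-1·2.4587}. Compute d first:
Half-angle: c=0.301625, s=0.953427. N=√(24·2·2·24)=48.000000
The bounds max(0,m−m')=0 and min(l+m,l−m')=2 give 3 terms
  k=0: (−1)^2·48.0000/(8)·0.3016^4·0.9534^2 = +0.045143
  k=1: (−1)^3·48.0000/(6)·0.3016^2·0.9534^4 = -0.601414
  k=2: (−1)^4·48.0000/(48)·0.3016^0·0.9534^6 = +0.751145
d^3_{1,-1}(2.5288) = +0.045143 -0.601414 +0.751145 = +0.194875
D = (-0.233430-0.972374i)·(+0.194875)·(-0.775751+0.631040i) = +0.154865+0.118292i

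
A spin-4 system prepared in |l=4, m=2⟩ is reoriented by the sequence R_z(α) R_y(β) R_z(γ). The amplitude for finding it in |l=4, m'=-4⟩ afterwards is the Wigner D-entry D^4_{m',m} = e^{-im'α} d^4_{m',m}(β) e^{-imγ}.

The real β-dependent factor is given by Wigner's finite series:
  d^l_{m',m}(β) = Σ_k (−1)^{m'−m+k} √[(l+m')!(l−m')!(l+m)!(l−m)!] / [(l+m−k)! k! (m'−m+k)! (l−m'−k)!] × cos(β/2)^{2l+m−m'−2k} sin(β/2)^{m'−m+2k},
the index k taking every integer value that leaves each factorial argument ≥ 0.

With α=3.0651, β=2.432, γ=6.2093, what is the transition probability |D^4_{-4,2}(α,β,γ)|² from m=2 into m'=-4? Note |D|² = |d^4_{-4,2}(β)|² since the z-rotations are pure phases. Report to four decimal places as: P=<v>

P=0.1885

D^4_{-4,2}(3.0651,2.432,6.2093) = e^{-i·-4·3.0651}·d^4_{-4,2}(2.432)·e^{-i·2·6.2093}. Compute d first:
Half-angle: c=0.347399, s=0.937717. N=√(1·40320·720·2)=7619.763776
Admissible k: 6..6 (factorial args all ≥0)
  k=6: (−1)^0·7619.7638/(1440)·0.3474^2·0.9377^6 = +0.434179
d^4_{-4,2}(2.432) = +0.434179
|D^4_{-4,2}|² = |d^4_{-4,2}(β)|² = (+0.434179)² = 0.188511 (the z-rotation phases have unit modulus)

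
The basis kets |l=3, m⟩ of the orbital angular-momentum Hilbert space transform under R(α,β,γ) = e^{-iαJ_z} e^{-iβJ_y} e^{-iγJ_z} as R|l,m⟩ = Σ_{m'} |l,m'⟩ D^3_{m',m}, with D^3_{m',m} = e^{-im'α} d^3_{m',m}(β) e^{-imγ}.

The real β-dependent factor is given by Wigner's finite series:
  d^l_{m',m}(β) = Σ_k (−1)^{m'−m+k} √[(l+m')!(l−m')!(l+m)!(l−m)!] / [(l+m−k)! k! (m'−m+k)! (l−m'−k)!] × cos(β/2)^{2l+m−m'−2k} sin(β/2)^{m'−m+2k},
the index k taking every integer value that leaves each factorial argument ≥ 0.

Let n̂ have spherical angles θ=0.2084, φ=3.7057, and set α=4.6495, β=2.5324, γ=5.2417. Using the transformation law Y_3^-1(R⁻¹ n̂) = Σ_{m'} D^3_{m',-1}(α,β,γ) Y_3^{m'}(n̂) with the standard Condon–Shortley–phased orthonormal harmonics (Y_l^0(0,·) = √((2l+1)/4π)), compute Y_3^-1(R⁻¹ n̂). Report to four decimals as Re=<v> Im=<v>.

Re=-0.1026 Im=0.3562

Need the full column D^3_{m',-1} for m'=−3..3 at α=4.6495, β=2.5324, γ=5.2417.
cos(β/2)=0.299908, sin(β/2)=0.953968
d^3_{-3,-1}: single k=2 term ⇒ +0.028515;  D = +0.026876+0.009527i
d^3_{-2,-1}: k∈[1..2] ⇒ +0.007319 -0.148114 = -0.140795;  D = +0.055286-0.129486i
d^3_{-1,-1}: k∈[0..2] ⇒ +0.000728 -0.058899 +0.446954 = +0.388783;  D = -0.347254-0.174833i
d^3_{0,-1}: k∈[0..2] ⇒ -0.008018 +0.243376 -0.820820 = -0.585462;  D = -0.295623+0.505345i
d^3_{1,-1}: k∈[0..2] ⇒ +0.044175 -0.595939 +0.753708 = +0.201943;  D = +0.167555+0.112722i
d^3_{2,-1}: k∈[0..1] ⇒ -0.148114 +0.749303 = +0.601189;  D = -0.366262+0.476739i
d^3_{3,-1}: single k=0 term ⇒ +0.288508;  D = -0.217286-0.189799i
Y_3^{m'}(θ=0.2084,φ=3.7057) and Σ D·Y over m':
  (+0.0269+0.0095i)·(+0.0004+0.0037i)  (+0.0553-0.1295i)·(+0.0183-0.0387i)  (-0.3473-0.1748i)·(-0.2139+0.1353i)  (-0.2956+0.5053i)·(+0.6521+0.0000i)  (+0.1676+0.1127i)·(+0.2139+0.1353i)  (-0.3663+0.4767i)·(+0.0183+0.0387i)  (-0.2173-0.1898i)·(-0.0004+0.0037i)
Y_3^-1(R⁻¹ n̂) = -0.102603+0.356162i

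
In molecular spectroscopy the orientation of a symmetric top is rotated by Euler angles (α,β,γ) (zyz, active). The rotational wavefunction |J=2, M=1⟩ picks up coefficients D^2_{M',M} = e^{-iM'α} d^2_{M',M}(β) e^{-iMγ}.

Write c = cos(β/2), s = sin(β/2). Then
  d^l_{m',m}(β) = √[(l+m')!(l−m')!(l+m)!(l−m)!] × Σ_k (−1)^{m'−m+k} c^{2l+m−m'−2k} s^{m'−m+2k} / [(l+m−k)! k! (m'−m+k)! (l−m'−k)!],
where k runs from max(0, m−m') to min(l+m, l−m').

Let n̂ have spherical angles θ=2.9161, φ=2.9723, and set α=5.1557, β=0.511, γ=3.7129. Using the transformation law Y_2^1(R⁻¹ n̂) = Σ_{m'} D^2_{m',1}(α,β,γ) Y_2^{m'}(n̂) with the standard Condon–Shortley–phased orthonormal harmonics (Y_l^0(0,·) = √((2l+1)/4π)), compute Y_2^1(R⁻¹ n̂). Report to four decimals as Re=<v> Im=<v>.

Re=-0.1465 Im=0.2476

Need the full column D^2_{m',1} for m'=−2..2 at α=5.1557, β=0.511, γ=3.7129.
cos(β/2)=0.967537, sin(β/2)=0.252729
d^2_{-2,1}: single k=3 term ⇒ +0.031237;  D = +0.029697+0.009687i
d^2_{-1,1}: k∈[2..3] ⇒ +0.179377 -0.004080 = +0.175298;  D = +0.022376+0.173864i
d^2_{0,1}: k∈[1..2] ⇒ +0.560704 -0.038257 = +0.522447;  D = -0.439480+0.282504i
d^2_{1,1}: k∈[0..1] ⇒ +0.876336 -0.179377 = +0.696958;  D = -0.591912-0.367955i
d^2_{2,1}: single k=0 term ⇒ -0.457813;  D = -0.051562+0.454900i
Y_2^{m'}(θ=2.9161,φ=2.9723) and Σ D·Y over m':
  (+0.0297+0.0097i)·(+0.0182+0.0064i)  (+0.0224+0.1739i)·(+0.1660+0.0284i)  (-0.4395+0.2825i)·(+0.5835+0.0000i)  (-0.5919-0.3680i)·(-0.1660+0.0284i)  (-0.0516+0.4549i)·(+0.0182-0.0064i)
Y_2^1(R⁻¹ n̂) = -0.146524+0.247580i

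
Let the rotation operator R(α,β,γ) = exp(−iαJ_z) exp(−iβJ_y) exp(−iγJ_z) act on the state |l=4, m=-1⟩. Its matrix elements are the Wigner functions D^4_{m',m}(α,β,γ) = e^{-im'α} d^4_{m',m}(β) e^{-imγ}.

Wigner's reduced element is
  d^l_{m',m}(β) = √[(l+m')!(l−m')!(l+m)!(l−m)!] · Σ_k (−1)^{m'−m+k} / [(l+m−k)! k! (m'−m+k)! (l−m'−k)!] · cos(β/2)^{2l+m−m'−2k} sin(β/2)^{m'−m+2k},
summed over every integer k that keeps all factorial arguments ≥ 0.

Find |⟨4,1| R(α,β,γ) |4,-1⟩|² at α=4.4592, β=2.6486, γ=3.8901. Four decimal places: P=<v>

First d^4_{1,-1}(β=2.6486), then the phase factors e^{-i(1)α} and e^{-i(-1)γ}:
With c≡cos(β/2)=0.244008 and s≡sin(β/2)=0.969773, N=[120·6·6·120]^{1/2}=720.000000
k∈{0,1,2,3} keeps every argument non-negative
  k=0: (−1)^2·720.0000/(72)·0.2440^6·0.9698^2 = +0.001985
  k=1: (−1)^3·720.0000/(24)·0.2440^4·0.9698^4 = -0.094062
  k=2: (−1)^4·720.0000/(48)·0.2440^2·0.9698^6 = +0.742882
  k=3: (−1)^5·720.0000/(720)·0.2440^0·0.9698^8 = -0.782279
d^4_{1,-1}(2.6486) = +0.001985 -0.094062 +0.742882 -0.782279 = -0.131475
|D^4_{1,-1}|² = |d^4_{1,-1}(β)|² = (-0.131475)² = 0.017286 (the z-rotation phases have unit modulus)

P=0.0173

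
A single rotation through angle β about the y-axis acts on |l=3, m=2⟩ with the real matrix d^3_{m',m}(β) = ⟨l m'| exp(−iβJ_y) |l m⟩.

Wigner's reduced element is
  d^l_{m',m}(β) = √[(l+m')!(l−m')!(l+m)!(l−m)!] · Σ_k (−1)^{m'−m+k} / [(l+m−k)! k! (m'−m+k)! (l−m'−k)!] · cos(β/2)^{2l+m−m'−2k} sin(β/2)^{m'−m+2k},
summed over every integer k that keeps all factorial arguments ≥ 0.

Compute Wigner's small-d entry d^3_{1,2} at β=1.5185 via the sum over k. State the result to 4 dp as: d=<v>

d^3_{1,2}(β=1.5185) via Wigner's sum:
c=cos(1.5185/2)=0.725352, s=sin(1.5185/2)=0.688378; N=√[24·2·120·1]=75.894664
k: max(0,(2)−(1))=1 … min(3+(2),3−(1))=2
  k=1: (−1)^0·75.8947/(24)·0.7254^5·0.6884^1 = +0.437091
  k=2: (−1)^1·75.8947/(12)·0.7254^3·0.6884^3 = -0.787331
d^3_{1,2}(1.5185) = +0.437091 -0.787331 = -0.350240

d=-0.3502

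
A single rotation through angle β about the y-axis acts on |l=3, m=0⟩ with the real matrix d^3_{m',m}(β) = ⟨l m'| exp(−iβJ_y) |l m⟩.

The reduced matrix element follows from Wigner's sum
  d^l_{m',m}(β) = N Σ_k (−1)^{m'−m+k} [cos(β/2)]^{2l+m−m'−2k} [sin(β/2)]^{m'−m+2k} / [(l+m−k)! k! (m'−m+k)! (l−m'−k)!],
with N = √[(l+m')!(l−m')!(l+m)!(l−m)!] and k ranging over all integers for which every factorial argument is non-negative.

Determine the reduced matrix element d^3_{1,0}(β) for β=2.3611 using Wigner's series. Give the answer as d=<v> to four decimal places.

d^3_{1,0}(β=2.3611) via Wigner's sum:
c=cos(2.3611/2)=0.380416, s=sin(2.3611/2)=0.924815; N=√[24·2·6·6]=41.569219
Admissible k: 0..2 (factorial args all ≥0)
  k=0: (−1)^1·41.5692/(12)·0.3804^5·0.9248^1 = -0.025524
  k=1: (−1)^2·41.5692/(4)·0.3804^3·0.9248^3 = +0.452537
  k=2: (−1)^3·41.5692/(12)·0.3804^1·0.9248^5 = -0.891507
d^3_{1,0}(2.3611) = -0.025524 +0.452537 -0.891507 = -0.464494

d=-0.4645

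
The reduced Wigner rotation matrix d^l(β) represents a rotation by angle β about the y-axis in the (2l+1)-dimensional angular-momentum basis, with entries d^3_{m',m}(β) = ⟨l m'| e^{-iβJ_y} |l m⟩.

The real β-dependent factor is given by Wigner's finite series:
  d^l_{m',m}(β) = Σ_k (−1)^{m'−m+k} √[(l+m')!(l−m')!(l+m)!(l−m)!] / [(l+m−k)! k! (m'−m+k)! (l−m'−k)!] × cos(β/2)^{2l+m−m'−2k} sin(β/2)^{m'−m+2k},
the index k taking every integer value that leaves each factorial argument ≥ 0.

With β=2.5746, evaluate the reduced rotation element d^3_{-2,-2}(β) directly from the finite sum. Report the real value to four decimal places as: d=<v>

d^3_{-2,-2}(β=2.5746) via Wigner's sum:
Half-angle: c=0.279714, s=0.960083. N=√(1·120·1·120)=120.000000
Admissible k: 0..1 (factorial args all ≥0)
  k=0: (−1)^0·120.0000/(120)·0.2797^6·0.9601^0 = +0.000479
  k=1: (−1)^1·120.0000/(24)·0.2797^4·0.9601^2 = -0.028213
d^3_{-2,-2}(2.5746) = +0.000479 -0.028213 = -0.027734

d=-0.0277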